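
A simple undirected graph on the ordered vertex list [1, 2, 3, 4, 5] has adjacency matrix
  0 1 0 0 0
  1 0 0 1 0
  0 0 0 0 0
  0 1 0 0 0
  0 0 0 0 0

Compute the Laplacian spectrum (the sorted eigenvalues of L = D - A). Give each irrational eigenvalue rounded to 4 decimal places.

[0, 0, 0, 1, 3]

With the vertex order [1, 2, 3, 4, 5], the degrees are [1, 2, 0, 1, 0], giving D = diag(1, 2, 0, 1, 0) and L = D - A. Diagonalising L (or applying a numerical eigensolver to the 5x5 matrix) gives the spectrum above. The 3 zero eigenvalues correspond to the 3 connected components.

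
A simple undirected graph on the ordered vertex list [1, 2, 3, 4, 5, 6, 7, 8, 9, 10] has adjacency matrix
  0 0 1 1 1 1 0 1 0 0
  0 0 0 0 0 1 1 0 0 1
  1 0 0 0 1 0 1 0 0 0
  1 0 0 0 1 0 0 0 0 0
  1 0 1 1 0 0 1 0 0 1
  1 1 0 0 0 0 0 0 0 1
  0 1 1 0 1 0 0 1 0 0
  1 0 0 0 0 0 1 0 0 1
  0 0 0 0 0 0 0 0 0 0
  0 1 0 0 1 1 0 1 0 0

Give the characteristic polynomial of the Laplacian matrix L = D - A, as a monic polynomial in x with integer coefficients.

Reading degrees in the order [1, 2, 3, 4, 5, 6, 7, 8, 9, 10] gives [5, 3, 3, 2, 5, 3, 4, 3, 0, 4]; set D = diag(5, 3, 3, 2, 5, 3, 4, 3, 0, 4) and form L = D - A. Computing det(xI - L) by cofactor expansion (or equivalently via sum-over-permutations) gives x^10 - 32x^9 + 435x^8 - 3276x^7 + 14924x^6 - 42032x^5 + 71317x^4 - 66484x^3 + 25992x^2. Since p(0) = det(-L) = 0, x divides p(x).

x^10 - 32x^9 + 435x^8 - 3276x^7 + 14924x^6 - 42032x^5 + 71317x^4 - 66484x^3 + 25992x^2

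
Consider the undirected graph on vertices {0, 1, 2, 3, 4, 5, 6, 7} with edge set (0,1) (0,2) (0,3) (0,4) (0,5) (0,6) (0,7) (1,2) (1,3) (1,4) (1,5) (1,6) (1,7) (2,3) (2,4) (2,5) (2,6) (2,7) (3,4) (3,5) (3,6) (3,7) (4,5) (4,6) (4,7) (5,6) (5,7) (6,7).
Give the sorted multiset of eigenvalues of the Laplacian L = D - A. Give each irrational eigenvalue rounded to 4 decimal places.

Reading degrees in the order [0, 1, 2, 3, 4, 5, 6, 7] gives [7, 7, 7, 7, 7, 7, 7, 7]; set D = diag(7, 7, 7, 7, 7, 7, 7, 7) and form L = D - A. Since every row of L sums to 0, the all-ones vector is in the kernel and 0 is an eigenvalue.

[0, 8, 8, 8, 8, 8, 8, 8]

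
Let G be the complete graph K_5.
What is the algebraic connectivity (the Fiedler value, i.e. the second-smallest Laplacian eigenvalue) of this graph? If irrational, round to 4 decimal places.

The graph has 5 vertices and degree multiset [4, 4, 4, 4, 4]; D is the diagonal matrix of degrees and L = D - A. Computing the eigenvalues of L and sorting gives [0, 5, 5, 5, 5]. The Fiedler value lambda_2 = 5 is strictly positive, so the graph is connected. There is one zero in the spectrum, matching the 1 component.

5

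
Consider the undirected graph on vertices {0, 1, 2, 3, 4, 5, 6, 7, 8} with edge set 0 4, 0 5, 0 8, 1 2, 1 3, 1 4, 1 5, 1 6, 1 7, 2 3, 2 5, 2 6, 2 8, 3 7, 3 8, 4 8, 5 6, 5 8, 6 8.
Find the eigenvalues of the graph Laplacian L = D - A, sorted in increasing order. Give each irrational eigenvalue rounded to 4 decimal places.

Each diagonal entry of L is the vertex degree and each off-diagonal entry is -1 where an edge is present, 0 otherwise; in the order [0, 1, 2, 3, 4, 5, 6, 7, 8] the diagonal is [3, 6, 5, 4, 3, 5, 4, 2, 6]. L is symmetric positive semidefinite, so every eigenvalue is real and nonnegative. The single zero eigenvalue shows the graph is connected.

[0, 1.4939, 2.4607, 3.6533, 4.1269, 5.6254, 6.2788, 6.4228, 7.9381]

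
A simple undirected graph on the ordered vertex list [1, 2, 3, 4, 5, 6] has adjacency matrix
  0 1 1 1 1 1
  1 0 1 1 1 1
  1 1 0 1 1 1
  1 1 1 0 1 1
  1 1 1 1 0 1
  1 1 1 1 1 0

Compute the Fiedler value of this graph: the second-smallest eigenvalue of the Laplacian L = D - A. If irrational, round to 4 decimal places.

6

With the vertex order [1, 2, 3, 4, 5, 6], the degrees are [5, 5, 5, 5, 5, 5], giving D = diag(5, 5, 5, 5, 5, 5) and L = D - A. The sorted Laplacian eigenvalues are [0, 6, 6, 6, 6, 6]; the algebraic connectivity is the second entry, 6. The eigenvalues sum to 30, which equals trace(L) = 2|E|.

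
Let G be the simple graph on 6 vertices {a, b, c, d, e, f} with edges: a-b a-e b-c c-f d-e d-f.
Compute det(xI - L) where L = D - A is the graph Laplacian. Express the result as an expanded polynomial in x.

x^6 - 12x^5 + 54x^4 - 112x^3 + 105x^2 - 36x

Reading degrees in the order [a, b, c, d, e, f] gives [2, 2, 2, 2, 2, 2]; set D = diag(2, 2, 2, 2, 2, 2) and form L = D - A. The eigenvalues of L are [0, 1, 1, 3, 3, 4]; the characteristic polynomial is the product of (x - lambda_i), which multiplies out to x^6 - 12x^5 + 54x^4 - 112x^3 + 105x^2 - 36x. The constant term is 0 because L is singular (the all-ones vector lies in its kernel). The largest eigenvalue, 4, is at most the vertex count 6.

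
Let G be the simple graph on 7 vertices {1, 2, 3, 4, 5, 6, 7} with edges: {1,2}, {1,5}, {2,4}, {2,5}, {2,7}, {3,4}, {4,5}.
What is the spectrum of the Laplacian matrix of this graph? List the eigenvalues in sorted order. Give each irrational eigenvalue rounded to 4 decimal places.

[0, 0, 0.6972, 1.1392, 2.7459, 4.3028, 5.1149]

Each diagonal entry of L is the vertex degree and each off-diagonal entry is -1 where an edge is present, 0 otherwise; in the order [1, 2, 3, 4, 5, 6, 7] the diagonal is [2, 4, 1, 3, 3, 0, 1]. The multiplicity of 0 as a Laplacian eigenvalue equals the number of connected components. The 2 zero eigenvalues correspond to the 2 connected components. There are 2 zeros in the spectrum, matching the 2 components. The largest eigenvalue, 5.1149, is at most the vertex count 7.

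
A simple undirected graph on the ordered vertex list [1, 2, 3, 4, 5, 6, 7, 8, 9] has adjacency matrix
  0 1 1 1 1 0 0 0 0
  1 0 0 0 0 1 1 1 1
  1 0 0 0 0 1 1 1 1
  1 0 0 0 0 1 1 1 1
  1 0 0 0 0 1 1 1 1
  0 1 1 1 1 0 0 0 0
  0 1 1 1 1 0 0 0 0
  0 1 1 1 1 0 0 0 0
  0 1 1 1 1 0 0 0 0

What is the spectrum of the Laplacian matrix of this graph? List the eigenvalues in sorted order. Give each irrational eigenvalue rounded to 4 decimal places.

Reading degrees in the order [1, 2, 3, 4, 5, 6, 7, 8, 9] gives [4, 5, 5, 5, 5, 4, 4, 4, 4]; set D = diag(4, 5, 5, 5, 5, 4, 4, 4, 4) and form L = D - A. Since every row of L sums to 0, the all-ones vector is in the kernel and 0 is an eigenvalue. The single zero eigenvalue shows the graph is connected.

[0, 4, 4, 4, 4, 5, 5, 5, 9]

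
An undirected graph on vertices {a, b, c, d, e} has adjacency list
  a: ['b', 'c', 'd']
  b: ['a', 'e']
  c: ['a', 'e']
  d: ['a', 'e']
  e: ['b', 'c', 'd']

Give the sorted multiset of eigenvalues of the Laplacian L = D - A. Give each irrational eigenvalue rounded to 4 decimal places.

[0, 2, 2, 3, 5]

Reading degrees in the order [a, b, c, d, e] gives [3, 2, 2, 2, 3]; set D = diag(3, 2, 2, 2, 3) and form L = D - A. Since every row of L sums to 0, the all-ones vector is in the kernel and 0 is an eigenvalue. The single zero eigenvalue shows the graph is connected.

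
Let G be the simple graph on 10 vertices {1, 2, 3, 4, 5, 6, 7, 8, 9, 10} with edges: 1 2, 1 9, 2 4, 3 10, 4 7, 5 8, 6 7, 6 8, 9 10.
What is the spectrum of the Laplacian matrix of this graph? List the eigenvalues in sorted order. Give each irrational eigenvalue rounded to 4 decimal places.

[0, 0.0979, 0.3820, 0.8244, 1.3820, 2, 2.6180, 3.1756, 3.6180, 3.9021]

With the vertex order [1, 2, 3, 4, 5, 6, 7, 8, 9, 10], the degrees are [2, 2, 1, 2, 1, 2, 2, 2, 2, 2], giving D = diag(2, 2, 1, 2, 1, 2, 2, 2, 2, 2) and L = D - A. Diagonalising L (or applying a numerical eigensolver to the 10x10 matrix) gives the spectrum above. The single zero eigenvalue shows the graph is connected.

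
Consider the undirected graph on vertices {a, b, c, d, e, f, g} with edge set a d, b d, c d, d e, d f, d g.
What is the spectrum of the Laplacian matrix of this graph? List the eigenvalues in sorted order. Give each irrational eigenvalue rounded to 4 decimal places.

[0, 1, 1, 1, 1, 1, 7]

Each diagonal entry of L is the vertex degree and each off-diagonal entry is -1 where an edge is present, 0 otherwise; in the order [a, b, c, d, e, f, g] the diagonal is [1, 1, 1, 6, 1, 1, 1]. Since every row of L sums to 0, the all-ones vector is in the kernel and 0 is an eigenvalue. The single zero eigenvalue shows the graph is connected. The eigenvalues sum to 12, which equals trace(L) = 2|E|.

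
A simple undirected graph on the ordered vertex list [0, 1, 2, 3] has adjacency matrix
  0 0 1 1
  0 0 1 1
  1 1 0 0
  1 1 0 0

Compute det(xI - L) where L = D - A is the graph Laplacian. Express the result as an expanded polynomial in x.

x^4 - 8x^3 + 20x^2 - 16x

Reading degrees in the order [0, 1, 2, 3] gives [2, 2, 2, 2]; set D = diag(2, 2, 2, 2) and form L = D - A. The eigenvalues of L are [0, 2, 2, 4]; the characteristic polynomial is the product of (x - lambda_i), which multiplies out to x^4 - 8x^3 + 20x^2 - 16x. The constant term is 0 because L is singular (the all-ones vector lies in its kernel). The largest eigenvalue, 4, is at most the vertex count 4.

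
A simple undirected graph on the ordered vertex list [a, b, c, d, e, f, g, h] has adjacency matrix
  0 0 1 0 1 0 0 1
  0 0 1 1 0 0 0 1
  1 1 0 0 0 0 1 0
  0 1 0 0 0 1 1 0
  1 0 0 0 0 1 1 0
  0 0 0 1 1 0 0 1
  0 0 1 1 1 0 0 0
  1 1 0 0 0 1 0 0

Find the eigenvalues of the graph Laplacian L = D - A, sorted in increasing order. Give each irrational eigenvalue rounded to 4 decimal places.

[0, 2, 2, 2, 4, 4, 4, 6]

Reading degrees in the order [a, b, c, d, e, f, g, h] gives [3, 3, 3, 3, 3, 3, 3, 3]; set D = diag(3, 3, 3, 3, 3, 3, 3, 3) and form L = D - A. L is symmetric positive semidefinite, so every eigenvalue is real and nonnegative.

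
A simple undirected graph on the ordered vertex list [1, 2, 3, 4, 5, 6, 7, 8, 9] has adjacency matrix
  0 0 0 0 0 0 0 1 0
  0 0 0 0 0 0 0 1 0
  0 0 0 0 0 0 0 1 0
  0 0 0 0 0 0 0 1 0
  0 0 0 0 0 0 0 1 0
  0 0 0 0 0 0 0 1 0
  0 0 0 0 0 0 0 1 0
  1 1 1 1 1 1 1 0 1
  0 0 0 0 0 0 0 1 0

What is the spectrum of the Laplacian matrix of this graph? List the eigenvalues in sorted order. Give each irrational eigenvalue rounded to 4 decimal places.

Reading degrees in the order [1, 2, 3, 4, 5, 6, 7, 8, 9] gives [1, 1, 1, 1, 1, 1, 1, 8, 1]; set D = diag(1, 1, 1, 1, 1, 1, 1, 8, 1) and form L = D - A. The multiplicity of 0 as a Laplacian eigenvalue equals the number of connected components. The single zero eigenvalue shows the graph is connected. By the matrix-tree theorem the graph has (1/9) * product of the nonzero eigenvalues = 1 spanning tree. The eigenvalues sum to 16, which equals trace(L) = 2|E|.

[0, 1, 1, 1, 1, 1, 1, 1, 9]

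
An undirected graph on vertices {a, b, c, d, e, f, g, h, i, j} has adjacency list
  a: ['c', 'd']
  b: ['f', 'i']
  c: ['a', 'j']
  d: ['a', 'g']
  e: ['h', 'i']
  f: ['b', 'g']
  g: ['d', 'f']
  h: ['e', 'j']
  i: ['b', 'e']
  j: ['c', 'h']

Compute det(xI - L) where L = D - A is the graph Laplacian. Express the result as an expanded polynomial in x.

x^10 - 20x^9 + 170x^8 - 800x^7 + 2275x^6 - 4004x^5 + 4290x^4 - 2640x^3 + 825x^2 - 100x

With the vertex order [a, b, c, d, e, f, g, h, i, j], the degrees are [2, 2, 2, 2, 2, 2, 2, 2, 2, 2], giving D = diag(2, 2, 2, 2, 2, 2, 2, 2, 2, 2) and L = D - A. L has integer entries, so p(x) = det(xI - L) has integer coefficients. Expanding the determinant yields x^10 - 20x^9 + 170x^8 - 800x^7 + 2275x^6 - 4004x^5 + 4290x^4 - 2640x^3 + 825x^2 - 100x. The constant term is 0 because L is singular (the all-ones vector lies in its kernel). The largest eigenvalue, 4, is at most the vertex count 10.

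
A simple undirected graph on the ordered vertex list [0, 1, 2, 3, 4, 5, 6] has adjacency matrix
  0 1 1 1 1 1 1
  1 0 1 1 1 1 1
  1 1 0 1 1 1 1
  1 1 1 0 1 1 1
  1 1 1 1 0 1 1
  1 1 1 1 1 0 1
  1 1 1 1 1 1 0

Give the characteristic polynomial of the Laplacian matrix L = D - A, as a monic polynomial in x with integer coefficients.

Each diagonal entry of L is the vertex degree and each off-diagonal entry is -1 where an edge is present, 0 otherwise; in the order [0, 1, 2, 3, 4, 5, 6] the diagonal is [6, 6, 6, 6, 6, 6, 6]. The eigenvalues of L are [0, 7, 7, 7, 7, 7, 7]; the characteristic polynomial is the product of (x - lambda_i), which multiplies out to x^7 - 42x^6 + 735x^5 - 6860x^4 + 36015x^3 - 100842x^2 + 117649x. The constant term is 0 because L is singular (the all-ones vector lies in its kernel). The eigenvalues sum to 42, which equals trace(L) = 2|E|.

x^7 - 42x^6 + 735x^5 - 6860x^4 + 36015x^3 - 100842x^2 + 117649x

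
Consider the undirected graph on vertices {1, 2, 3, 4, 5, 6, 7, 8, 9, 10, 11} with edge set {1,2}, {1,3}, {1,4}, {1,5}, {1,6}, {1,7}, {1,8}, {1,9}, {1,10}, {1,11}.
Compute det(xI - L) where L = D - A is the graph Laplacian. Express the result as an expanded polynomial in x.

Each diagonal entry of L is the vertex degree and each off-diagonal entry is -1 where an edge is present, 0 otherwise; in the order [1, 2, 3, 4, 5, 6, 7, 8, 9, 10, 11] the diagonal is [10, 1, 1, 1, 1, 1, 1, 1, 1, 1, 1]. L has integer entries, so p(x) = det(xI - L) has integer coefficients. Expanding the determinant yields x^11 - 20x^10 + 135x^9 - 480x^8 + 1050x^7 - 1512x^6 + 1470x^5 - 960x^4 + 405x^3 - 100x^2 + 11x. The coefficient of x^10 equals -trace(L) = -20, matching the sum of degrees. There is one zero in the spectrum, matching the 1 component.

x^11 - 20x^10 + 135x^9 - 480x^8 + 1050x^7 - 1512x^6 + 1470x^5 - 960x^4 + 405x^3 - 100x^2 + 11x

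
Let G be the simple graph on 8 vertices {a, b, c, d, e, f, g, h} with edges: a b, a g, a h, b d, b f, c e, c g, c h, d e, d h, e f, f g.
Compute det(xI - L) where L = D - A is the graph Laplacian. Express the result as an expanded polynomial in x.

x^8 - 24x^7 + 240x^6 - 1296x^5 + 4080x^4 - 7488x^3 + 7424x^2 - 3072x

Each diagonal entry of L is the vertex degree and each off-diagonal entry is -1 where an edge is present, 0 otherwise; in the order [a, b, c, d, e, f, g, h] the diagonal is [3, 3, 3, 3, 3, 3, 3, 3]. L has integer entries, so p(x) = det(xI - L) has integer coefficients. Expanding the determinant yields x^8 - 24x^7 + 240x^6 - 1296x^5 + 4080x^4 - 7488x^3 + 7424x^2 - 3072x. The coefficient of x^7 equals -trace(L) = -24, matching the sum of degrees. There is one zero in the spectrum, matching the 1 component. The eigenvalues sum to 24, which equals trace(L) = 2|E|.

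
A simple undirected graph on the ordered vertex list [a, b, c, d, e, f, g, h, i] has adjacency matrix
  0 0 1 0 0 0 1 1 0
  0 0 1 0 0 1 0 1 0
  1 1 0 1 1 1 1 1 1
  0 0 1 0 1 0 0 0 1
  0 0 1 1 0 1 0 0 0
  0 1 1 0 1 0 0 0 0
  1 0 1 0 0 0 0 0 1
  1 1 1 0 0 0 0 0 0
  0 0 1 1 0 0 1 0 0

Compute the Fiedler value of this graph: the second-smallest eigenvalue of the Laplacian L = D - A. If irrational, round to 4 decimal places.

1.5858

With the vertex order [a, b, c, d, e, f, g, h, i], the degrees are [3, 3, 8, 3, 3, 3, 3, 3, 3], giving D = diag(3, 3, 8, 3, 3, 3, 3, 3, 3) and L = D - A. The smallest Laplacian eigenvalue is always 0. The next one, lambda_2 = 1.5858, measures how hard the graph is to disconnect: larger values mean better connectivity. By the matrix-tree theorem the graph has (1/9) * product of the nonzero eigenvalues = 2205 spanning trees. There is one zero in the spectrum, matching the 1 component.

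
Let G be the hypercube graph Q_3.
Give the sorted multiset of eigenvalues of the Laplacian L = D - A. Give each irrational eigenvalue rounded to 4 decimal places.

The graph has 8 vertices and degree multiset [3, 3, 3, 3, 3, 3, 3, 3]; D is the diagonal matrix of degrees and L = D - A. Since every row of L sums to 0, the all-ones vector is in the kernel and 0 is an eigenvalue. The largest eigenvalue, 6, is at most the vertex count 8.

[0, 2, 2, 2, 4, 4, 4, 6]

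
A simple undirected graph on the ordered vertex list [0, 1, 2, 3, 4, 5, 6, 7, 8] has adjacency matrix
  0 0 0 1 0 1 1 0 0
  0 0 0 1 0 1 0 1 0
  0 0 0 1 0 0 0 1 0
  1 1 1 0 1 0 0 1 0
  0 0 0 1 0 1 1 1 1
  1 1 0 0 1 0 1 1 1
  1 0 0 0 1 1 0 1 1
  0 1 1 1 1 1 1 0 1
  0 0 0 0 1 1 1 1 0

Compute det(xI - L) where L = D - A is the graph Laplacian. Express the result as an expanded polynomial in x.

x^9 - 40x^8 + 681x^7 - 6428x^6 + 36683x^5 - 129188x^4 + 273307x^3 - 316624x^2 + 153324x

With the vertex order [0, 1, 2, 3, 4, 5, 6, 7, 8], the degrees are [3, 3, 2, 5, 5, 6, 5, 7, 4], giving D = diag(3, 3, 2, 5, 5, 6, 5, 7, 4) and L = D - A. L has integer entries, so p(x) = det(xI - L) has integer coefficients. Expanding the determinant yields x^9 - 40x^8 + 681x^7 - 6428x^6 + 36683x^5 - 129188x^4 + 273307x^3 - 316624x^2 + 153324x. Since p(0) = det(-L) = 0, x divides p(x). By the matrix-tree theorem the graph has (1/9) * product of the nonzero eigenvalues = 17036 spanning trees. The largest eigenvalue, 8.1746, is at most the vertex count 9.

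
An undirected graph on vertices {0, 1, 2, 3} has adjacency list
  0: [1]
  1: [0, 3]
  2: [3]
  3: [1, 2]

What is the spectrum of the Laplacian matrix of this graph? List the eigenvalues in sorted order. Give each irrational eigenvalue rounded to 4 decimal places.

[0, 0.5858, 2, 3.4142]

Each diagonal entry of L is the vertex degree and each off-diagonal entry is -1 where an edge is present, 0 otherwise; in the order [0, 1, 2, 3] the diagonal is [1, 2, 1, 2]. The multiplicity of 0 as a Laplacian eigenvalue equals the number of connected components. The single zero eigenvalue shows the graph is connected. The largest eigenvalue, 3.4142, is at most the vertex count 4.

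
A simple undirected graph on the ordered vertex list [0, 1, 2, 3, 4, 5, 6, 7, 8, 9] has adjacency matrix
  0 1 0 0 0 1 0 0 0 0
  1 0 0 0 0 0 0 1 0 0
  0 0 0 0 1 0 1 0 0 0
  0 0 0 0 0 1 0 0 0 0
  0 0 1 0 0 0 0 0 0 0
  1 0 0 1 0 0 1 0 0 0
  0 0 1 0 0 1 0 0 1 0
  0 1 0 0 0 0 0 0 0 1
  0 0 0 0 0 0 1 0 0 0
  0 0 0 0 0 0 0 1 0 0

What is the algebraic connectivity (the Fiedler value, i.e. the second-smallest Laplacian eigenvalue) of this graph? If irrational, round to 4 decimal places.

0.1398

Each diagonal entry of L is the vertex degree and each off-diagonal entry is -1 where an edge is present, 0 otherwise; in the order [0, 1, 2, 3, 4, 5, 6, 7, 8, 9] the diagonal is [2, 2, 2, 1, 1, 3, 3, 2, 1, 1]. Computing the eigenvalues of L and sorting gives [0, 0.1398, 0.4249, 0.6932, 1, 2, 2.2574, 3.1456, 3.6414, 4.6978]. The Fiedler value lambda_2 = 0.1398 is strictly positive, so the graph is connected. The eigenvalues sum to 18, which equals trace(L) = 2|E|. There is one zero in the spectrum, matching the 1 component.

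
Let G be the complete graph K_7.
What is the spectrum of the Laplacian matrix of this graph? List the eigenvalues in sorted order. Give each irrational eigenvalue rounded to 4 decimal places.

The graph has 7 vertices and degree multiset [6, 6, 6, 6, 6, 6, 6]; D is the diagonal matrix of degrees and L = D - A. Diagonalising L (or applying a numerical eigensolver to the 7x7 matrix) gives the spectrum above. The single zero eigenvalue shows the graph is connected. The largest eigenvalue, 7, is at most the vertex count 7.

[0, 7, 7, 7, 7, 7, 7]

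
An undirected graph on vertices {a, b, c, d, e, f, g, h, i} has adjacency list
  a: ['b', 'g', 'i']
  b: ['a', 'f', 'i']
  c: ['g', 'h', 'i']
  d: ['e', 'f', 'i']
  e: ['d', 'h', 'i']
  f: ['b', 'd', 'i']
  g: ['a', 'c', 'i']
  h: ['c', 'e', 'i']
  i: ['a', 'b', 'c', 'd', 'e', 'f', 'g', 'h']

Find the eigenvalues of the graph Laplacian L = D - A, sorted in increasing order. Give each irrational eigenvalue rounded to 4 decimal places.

Each diagonal entry of L is the vertex degree and each off-diagonal entry is -1 where an edge is present, 0 otherwise; in the order [a, b, c, d, e, f, g, h, i] the diagonal is [3, 3, 3, 3, 3, 3, 3, 3, 8]. Diagonalising L (or applying a numerical eigensolver to the 9x9 matrix) gives the spectrum above. The single zero eigenvalue shows the graph is connected.

[0, 1.5858, 1.5858, 3, 3, 4.4142, 4.4142, 5, 9]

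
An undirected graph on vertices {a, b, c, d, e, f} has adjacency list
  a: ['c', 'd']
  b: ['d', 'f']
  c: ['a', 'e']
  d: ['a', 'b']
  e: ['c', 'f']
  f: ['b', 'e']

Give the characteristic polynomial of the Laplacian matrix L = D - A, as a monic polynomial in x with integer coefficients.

x^6 - 12x^5 + 54x^4 - 112x^3 + 105x^2 - 36x

Reading degrees in the order [a, b, c, d, e, f] gives [2, 2, 2, 2, 2, 2]; set D = diag(2, 2, 2, 2, 2, 2) and form L = D - A. Computing det(xI - L) by cofactor expansion (or equivalently via sum-over-permutations) gives x^6 - 12x^5 + 54x^4 - 112x^3 + 105x^2 - 36x. Since p(0) = det(-L) = 0, x divides p(x). The largest eigenvalue, 4, is at most the vertex count 6. The eigenvalues sum to 12, which equals trace(L) = 2|E|.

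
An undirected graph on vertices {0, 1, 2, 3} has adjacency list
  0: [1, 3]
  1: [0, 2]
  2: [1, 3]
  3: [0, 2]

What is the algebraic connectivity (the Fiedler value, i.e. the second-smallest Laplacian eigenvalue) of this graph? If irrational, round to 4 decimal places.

2

Each diagonal entry of L is the vertex degree and each off-diagonal entry is -1 where an edge is present, 0 otherwise; in the order [0, 1, 2, 3] the diagonal is [2, 2, 2, 2]. Computing the eigenvalues of L and sorting gives [0, 2, 2, 4]. The Fiedler value lambda_2 = 2 is strictly positive, so the graph is connected. By the matrix-tree theorem the graph has (1/4) * product of the nonzero eigenvalues = 4 spanning trees. The largest eigenvalue, 4, is at most the vertex count 4.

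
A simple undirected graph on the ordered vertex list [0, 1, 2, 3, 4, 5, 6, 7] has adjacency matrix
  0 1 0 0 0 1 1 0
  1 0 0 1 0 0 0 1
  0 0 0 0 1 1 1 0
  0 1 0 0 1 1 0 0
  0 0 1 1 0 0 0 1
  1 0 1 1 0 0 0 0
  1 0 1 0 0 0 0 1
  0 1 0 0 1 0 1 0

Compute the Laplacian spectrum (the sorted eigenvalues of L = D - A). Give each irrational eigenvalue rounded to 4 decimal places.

[0, 2, 2, 2, 4, 4, 4, 6]

Reading degrees in the order [0, 1, 2, 3, 4, 5, 6, 7] gives [3, 3, 3, 3, 3, 3, 3, 3]; set D = diag(3, 3, 3, 3, 3, 3, 3, 3) and form L = D - A. Since every row of L sums to 0, the all-ones vector is in the kernel and 0 is an eigenvalue. By the matrix-tree theorem the graph has (1/8) * product of the nonzero eigenvalues = 384 spanning trees.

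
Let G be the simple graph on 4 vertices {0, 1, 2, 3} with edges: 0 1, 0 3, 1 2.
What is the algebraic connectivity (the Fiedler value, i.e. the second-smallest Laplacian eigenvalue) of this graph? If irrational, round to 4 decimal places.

0.5858

Each diagonal entry of L is the vertex degree and each off-diagonal entry is -1 where an edge is present, 0 otherwise; in the order [0, 1, 2, 3] the diagonal is [2, 2, 1, 1]. The sorted Laplacian eigenvalues are [0, 0.5858, 2, 3.4142]; the algebraic connectivity is the second entry, 0.5858. The largest eigenvalue, 3.4142, is at most the vertex count 4.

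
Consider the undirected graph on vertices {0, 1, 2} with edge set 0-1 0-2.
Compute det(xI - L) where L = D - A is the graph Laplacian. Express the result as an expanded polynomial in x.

Each diagonal entry of L is the vertex degree and each off-diagonal entry is -1 where an edge is present, 0 otherwise; in the order [0, 1, 2] the diagonal is [2, 1, 1]. Computing det(xI - L) by cofactor expansion (or equivalently via sum-over-permutations) gives x^3 - 4x^2 + 3x. The coefficient of x^2 equals -trace(L) = -4, matching the sum of degrees.

x^3 - 4x^2 + 3x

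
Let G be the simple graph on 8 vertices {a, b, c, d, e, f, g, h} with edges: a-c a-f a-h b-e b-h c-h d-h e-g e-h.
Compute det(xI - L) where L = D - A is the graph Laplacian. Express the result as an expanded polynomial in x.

Each diagonal entry of L is the vertex degree and each off-diagonal entry is -1 where an edge is present, 0 otherwise; in the order [a, b, c, d, e, f, g, h] the diagonal is [3, 2, 2, 1, 3, 1, 1, 5]. L has integer entries, so p(x) = det(xI - L) has integer coefficients. Expanding the determinant yields x^8 - 18x^7 + 126x^6 - 440x^5 + 819x^4 - 810x^3 + 393x^2 - 72x. The coefficient of x^7 equals -trace(L) = -18, matching the sum of degrees. The eigenvalues sum to 18, which equals trace(L) = 2|E|.

x^8 - 18x^7 + 126x^6 - 440x^5 + 819x^4 - 810x^3 + 393x^2 - 72x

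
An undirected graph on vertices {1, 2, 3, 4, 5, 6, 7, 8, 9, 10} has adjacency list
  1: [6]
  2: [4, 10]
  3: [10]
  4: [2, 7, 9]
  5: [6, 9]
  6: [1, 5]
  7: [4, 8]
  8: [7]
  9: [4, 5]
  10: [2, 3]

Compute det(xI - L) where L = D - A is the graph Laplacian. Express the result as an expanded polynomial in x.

x^10 - 18x^9 + 135x^8 - 548x^7 + 1308x^6 - 1866x^5 + 1546x^4 - 688x^3 + 141x^2 - 10x

With the vertex order [1, 2, 3, 4, 5, 6, 7, 8, 9, 10], the degrees are [1, 2, 1, 3, 2, 2, 2, 1, 2, 2], giving D = diag(1, 2, 1, 3, 2, 2, 2, 1, 2, 2) and L = D - A. Computing det(xI - L) by cofactor expansion (or equivalently via sum-over-permutations) gives x^10 - 18x^9 + 135x^8 - 548x^7 + 1308x^6 - 1866x^5 + 1546x^4 - 688x^3 + 141x^2 - 10x. The coefficient of x^9 equals -trace(L) = -18, matching the sum of degrees. There is one zero in the spectrum, matching the 1 component. By the matrix-tree theorem the graph has (1/10) * product of the nonzero eigenvalues = 1 spanning tree.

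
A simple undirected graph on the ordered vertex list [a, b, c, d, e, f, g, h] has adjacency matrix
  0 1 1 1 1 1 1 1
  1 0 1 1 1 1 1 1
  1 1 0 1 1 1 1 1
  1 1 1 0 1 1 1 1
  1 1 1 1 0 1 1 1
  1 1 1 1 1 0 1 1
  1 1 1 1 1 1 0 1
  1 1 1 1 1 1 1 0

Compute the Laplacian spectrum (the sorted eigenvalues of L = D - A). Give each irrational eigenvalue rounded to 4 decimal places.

Reading degrees in the order [a, b, c, d, e, f, g, h] gives [7, 7, 7, 7, 7, 7, 7, 7]; set D = diag(7, 7, 7, 7, 7, 7, 7, 7) and form L = D - A. Since every row of L sums to 0, the all-ones vector is in the kernel and 0 is an eigenvalue. The single zero eigenvalue shows the graph is connected. There is one zero in the spectrum, matching the 1 component. By the matrix-tree theorem the graph has (1/8) * product of the nonzero eigenvalues = 262144 spanning trees.

[0, 8, 8, 8, 8, 8, 8, 8]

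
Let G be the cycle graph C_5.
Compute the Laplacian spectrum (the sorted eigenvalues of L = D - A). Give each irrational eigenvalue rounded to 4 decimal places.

[0, 1.3820, 1.3820, 3.6180, 3.6180]

The graph has 5 vertices and degree multiset [2, 2, 2, 2, 2]; D is the diagonal matrix of degrees and L = D - A. The multiplicity of 0 as a Laplacian eigenvalue equals the number of connected components.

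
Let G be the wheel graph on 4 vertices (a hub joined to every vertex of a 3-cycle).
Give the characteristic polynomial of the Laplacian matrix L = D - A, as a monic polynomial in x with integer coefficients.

The graph has 4 vertices and degree multiset [3, 3, 3, 3]; D is the diagonal matrix of degrees and L = D - A. The eigenvalues of L are [0, 4, 4, 4]; the characteristic polynomial is the product of (x - lambda_i), which multiplies out to x^4 - 12x^3 + 48x^2 - 64x. The constant term is 0 because L is singular (the all-ones vector lies in its kernel). The largest eigenvalue, 4, is at most the vertex count 4. There is one zero in the spectrum, matching the 1 component.

x^4 - 12x^3 + 48x^2 - 64x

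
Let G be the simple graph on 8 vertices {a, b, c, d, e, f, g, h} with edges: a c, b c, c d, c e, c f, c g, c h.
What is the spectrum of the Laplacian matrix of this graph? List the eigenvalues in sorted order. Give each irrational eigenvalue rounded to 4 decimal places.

Reading degrees in the order [a, b, c, d, e, f, g, h] gives [1, 1, 7, 1, 1, 1, 1, 1]; set D = diag(1, 1, 7, 1, 1, 1, 1, 1) and form L = D - A. L is symmetric positive semidefinite, so every eigenvalue is real and nonnegative. The single zero eigenvalue shows the graph is connected. The largest eigenvalue, 8, is at most the vertex count 8.

[0, 1, 1, 1, 1, 1, 1, 8]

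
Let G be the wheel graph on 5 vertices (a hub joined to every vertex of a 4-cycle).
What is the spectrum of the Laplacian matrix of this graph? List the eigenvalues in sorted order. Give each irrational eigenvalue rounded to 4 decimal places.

[0, 3, 3, 5, 5]

The graph has 5 vertices and degree multiset [4, 3, 3, 3, 3]; D is the diagonal matrix of degrees and L = D - A. The multiplicity of 0 as a Laplacian eigenvalue equals the number of connected components. The single zero eigenvalue shows the graph is connected. By the matrix-tree theorem the graph has (1/5) * product of the nonzero eigenvalues = 45 spanning trees.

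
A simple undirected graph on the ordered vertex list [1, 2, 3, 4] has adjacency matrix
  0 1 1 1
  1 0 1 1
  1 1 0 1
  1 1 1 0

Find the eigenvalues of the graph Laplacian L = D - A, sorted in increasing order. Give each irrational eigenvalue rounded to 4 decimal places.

[0, 4, 4, 4]

With the vertex order [1, 2, 3, 4], the degrees are [3, 3, 3, 3], giving D = diag(3, 3, 3, 3) and L = D - A. Diagonalising L (or applying a numerical eigensolver to the 4x4 matrix) gives the spectrum above. The single zero eigenvalue shows the graph is connected. The largest eigenvalue, 4, is at most the vertex count 4.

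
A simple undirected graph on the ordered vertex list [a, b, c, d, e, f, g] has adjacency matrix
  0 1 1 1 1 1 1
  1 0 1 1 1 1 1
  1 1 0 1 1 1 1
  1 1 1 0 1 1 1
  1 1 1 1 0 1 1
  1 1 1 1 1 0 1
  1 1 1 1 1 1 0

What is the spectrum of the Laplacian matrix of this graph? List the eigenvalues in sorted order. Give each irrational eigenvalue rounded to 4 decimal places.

Each diagonal entry of L is the vertex degree and each off-diagonal entry is -1 where an edge is present, 0 otherwise; in the order [a, b, c, d, e, f, g] the diagonal is [6, 6, 6, 6, 6, 6, 6]. L is symmetric positive semidefinite, so every eigenvalue is real and nonnegative. The single zero eigenvalue shows the graph is connected. By the matrix-tree theorem the graph has (1/7) * product of the nonzero eigenvalues = 16807 spanning trees.

[0, 7, 7, 7, 7, 7, 7]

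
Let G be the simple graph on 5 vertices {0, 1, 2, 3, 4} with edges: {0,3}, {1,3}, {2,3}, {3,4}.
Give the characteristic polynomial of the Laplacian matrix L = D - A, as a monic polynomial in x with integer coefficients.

x^5 - 8x^4 + 18x^3 - 16x^2 + 5x

Reading degrees in the order [0, 1, 2, 3, 4] gives [1, 1, 1, 4, 1]; set D = diag(1, 1, 1, 4, 1) and form L = D - A. L has integer entries, so p(x) = det(xI - L) has integer coefficients. Expanding the determinant yields x^5 - 8x^4 + 18x^3 - 16x^2 + 5x. Since p(0) = det(-L) = 0, x divides p(x). The eigenvalues sum to 8, which equals trace(L) = 2|E|.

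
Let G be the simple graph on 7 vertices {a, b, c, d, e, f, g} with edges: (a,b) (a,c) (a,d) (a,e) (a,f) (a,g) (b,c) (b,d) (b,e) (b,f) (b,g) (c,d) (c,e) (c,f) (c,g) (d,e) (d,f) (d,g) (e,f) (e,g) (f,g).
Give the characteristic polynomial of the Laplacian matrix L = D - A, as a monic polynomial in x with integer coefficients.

With the vertex order [a, b, c, d, e, f, g], the degrees are [6, 6, 6, 6, 6, 6, 6], giving D = diag(6, 6, 6, 6, 6, 6, 6) and L = D - A. The eigenvalues of L are [0, 7, 7, 7, 7, 7, 7]; the characteristic polynomial is the product of (x - lambda_i), which multiplies out to x^7 - 42x^6 + 735x^5 - 6860x^4 + 36015x^3 - 100842x^2 + 117649x. The constant term is 0 because L is singular (the all-ones vector lies in its kernel). There is one zero in the spectrum, matching the 1 component. The largest eigenvalue, 7, is at most the vertex count 7.

x^7 - 42x^6 + 735x^5 - 6860x^4 + 36015x^3 - 100842x^2 + 117649x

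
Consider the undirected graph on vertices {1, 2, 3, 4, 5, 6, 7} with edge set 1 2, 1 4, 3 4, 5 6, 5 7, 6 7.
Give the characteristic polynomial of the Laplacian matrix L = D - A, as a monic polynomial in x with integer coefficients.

Reading degrees in the order [1, 2, 3, 4, 5, 6, 7] gives [2, 1, 1, 2, 2, 2, 2]; set D = diag(2, 1, 1, 2, 2, 2, 2) and form L = D - A. Computing det(xI - L) by cofactor expansion (or equivalently via sum-over-permutations) gives x^7 - 12x^6 + 55x^5 - 118x^4 + 114x^3 - 36x^2. The coefficient of x^6 equals -trace(L) = -12, matching the sum of degrees. There are 2 zeros in the spectrum, matching the 2 components. The largest eigenvalue, 3.4142, is at most the vertex count 7.

x^7 - 12x^6 + 55x^5 - 118x^4 + 114x^3 - 36x^2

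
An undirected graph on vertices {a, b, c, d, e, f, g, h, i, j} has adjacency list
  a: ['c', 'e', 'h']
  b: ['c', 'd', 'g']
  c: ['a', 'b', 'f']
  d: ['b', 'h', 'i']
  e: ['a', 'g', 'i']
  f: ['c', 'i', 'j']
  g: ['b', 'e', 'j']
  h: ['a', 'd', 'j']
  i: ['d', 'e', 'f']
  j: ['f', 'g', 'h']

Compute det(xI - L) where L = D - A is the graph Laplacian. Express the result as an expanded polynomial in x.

x^10 - 30x^9 + 390x^8 - 2880x^7 + 13305x^6 - 39882x^5 + 77640x^4 - 94800x^3 + 66000x^2 - 20000x

With the vertex order [a, b, c, d, e, f, g, h, i, j], the degrees are [3, 3, 3, 3, 3, 3, 3, 3, 3, 3], giving D = diag(3, 3, 3, 3, 3, 3, 3, 3, 3, 3) and L = D - A. Computing det(xI - L) by cofactor expansion (or equivalently via sum-over-permutations) gives x^10 - 30x^9 + 390x^8 - 2880x^7 + 13305x^6 - 39882x^5 + 77640x^4 - 94800x^3 + 66000x^2 - 20000x. The coefficient of x^9 equals -trace(L) = -30, matching the sum of degrees. The largest eigenvalue, 5, is at most the vertex count 10. The eigenvalues sum to 30, which equals trace(L) = 2|E|.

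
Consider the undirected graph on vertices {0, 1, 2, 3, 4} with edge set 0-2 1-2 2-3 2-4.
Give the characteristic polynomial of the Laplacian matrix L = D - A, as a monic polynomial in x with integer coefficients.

Each diagonal entry of L is the vertex degree and each off-diagonal entry is -1 where an edge is present, 0 otherwise; in the order [0, 1, 2, 3, 4] the diagonal is [1, 1, 4, 1, 1]. Computing det(xI - L) by cofactor expansion (or equivalently via sum-over-permutations) gives x^5 - 8x^4 + 18x^3 - 16x^2 + 5x. The coefficient of x^4 equals -trace(L) = -8, matching the sum of degrees.

x^5 - 8x^4 + 18x^3 - 16x^2 + 5x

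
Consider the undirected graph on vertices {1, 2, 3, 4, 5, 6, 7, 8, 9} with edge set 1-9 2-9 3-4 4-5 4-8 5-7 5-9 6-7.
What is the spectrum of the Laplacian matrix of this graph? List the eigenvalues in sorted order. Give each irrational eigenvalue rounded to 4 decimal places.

[0, 0.2679, 0.3446, 1, 1, 1.7892, 3, 3.7321, 4.8662]

With the vertex order [1, 2, 3, 4, 5, 6, 7, 8, 9], the degrees are [1, 1, 1, 3, 3, 1, 2, 1, 3], giving D = diag(1, 1, 1, 3, 3, 1, 2, 1, 3) and L = D - A. L is symmetric positive semidefinite, so every eigenvalue is real and nonnegative.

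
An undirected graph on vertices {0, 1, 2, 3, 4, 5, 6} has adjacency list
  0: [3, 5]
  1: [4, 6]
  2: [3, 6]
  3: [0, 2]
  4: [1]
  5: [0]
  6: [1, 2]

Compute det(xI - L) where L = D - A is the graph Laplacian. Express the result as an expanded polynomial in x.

x^7 - 12x^6 + 55x^5 - 120x^4 + 126x^3 - 56x^2 + 7x

Each diagonal entry of L is the vertex degree and each off-diagonal entry is -1 where an edge is present, 0 otherwise; in the order [0, 1, 2, 3, 4, 5, 6] the diagonal is [2, 2, 2, 2, 1, 1, 2]. L has integer entries, so p(x) = det(xI - L) has integer coefficients. Expanding the determinant yields x^7 - 12x^6 + 55x^5 - 120x^4 + 126x^3 - 56x^2 + 7x. Since p(0) = det(-L) = 0, x divides p(x). The largest eigenvalue, 3.8019, is at most the vertex count 7. The eigenvalues sum to 12, which equals trace(L) = 2|E|.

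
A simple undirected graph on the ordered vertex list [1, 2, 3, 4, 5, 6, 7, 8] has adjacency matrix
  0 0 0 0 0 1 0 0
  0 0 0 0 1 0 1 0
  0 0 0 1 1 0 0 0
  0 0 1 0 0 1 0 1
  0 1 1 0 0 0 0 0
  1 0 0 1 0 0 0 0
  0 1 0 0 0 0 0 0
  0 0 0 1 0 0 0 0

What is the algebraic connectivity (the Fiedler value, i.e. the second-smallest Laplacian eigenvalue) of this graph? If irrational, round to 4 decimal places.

Each diagonal entry of L is the vertex degree and each off-diagonal entry is -1 where an edge is present, 0 otherwise; in the order [1, 2, 3, 4, 5, 6, 7, 8] the diagonal is [1, 2, 2, 3, 2, 2, 1, 1]. Computing the eigenvalues of L and sorting gives [0, 0.1864, 0.5858, 1, 2, 2.4707, 3.4142, 4.3429]. The Fiedler value lambda_2 = 0.1864 is strictly positive, so the graph is connected. The largest eigenvalue, 4.3429, is at most the vertex count 8.

0.1864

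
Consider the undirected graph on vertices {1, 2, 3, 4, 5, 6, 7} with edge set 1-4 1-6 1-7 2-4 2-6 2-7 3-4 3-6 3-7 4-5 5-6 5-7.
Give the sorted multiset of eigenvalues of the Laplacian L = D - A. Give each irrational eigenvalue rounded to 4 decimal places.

[0, 3, 3, 3, 4, 4, 7]

Each diagonal entry of L is the vertex degree and each off-diagonal entry is -1 where an edge is present, 0 otherwise; in the order [1, 2, 3, 4, 5, 6, 7] the diagonal is [3, 3, 3, 4, 3, 4, 4]. Diagonalising L (or applying a numerical eigensolver to the 7x7 matrix) gives the spectrum above. By the matrix-tree theorem the graph has (1/7) * product of the nonzero eigenvalues = 432 spanning trees.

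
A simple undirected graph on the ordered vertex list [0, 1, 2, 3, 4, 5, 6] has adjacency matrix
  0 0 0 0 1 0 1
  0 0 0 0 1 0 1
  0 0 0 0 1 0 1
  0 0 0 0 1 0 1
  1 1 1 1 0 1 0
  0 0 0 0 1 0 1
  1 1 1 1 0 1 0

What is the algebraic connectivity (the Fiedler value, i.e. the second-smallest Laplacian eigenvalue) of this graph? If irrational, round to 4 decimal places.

Reading degrees in the order [0, 1, 2, 3, 4, 5, 6] gives [2, 2, 2, 2, 5, 2, 5]; set D = diag(2, 2, 2, 2, 5, 2, 5) and form L = D - A. Computing the eigenvalues of L and sorting gives [0, 2, 2, 2, 2, 5, 7]. The Fiedler value lambda_2 = 2 is strictly positive, so the graph is connected.

2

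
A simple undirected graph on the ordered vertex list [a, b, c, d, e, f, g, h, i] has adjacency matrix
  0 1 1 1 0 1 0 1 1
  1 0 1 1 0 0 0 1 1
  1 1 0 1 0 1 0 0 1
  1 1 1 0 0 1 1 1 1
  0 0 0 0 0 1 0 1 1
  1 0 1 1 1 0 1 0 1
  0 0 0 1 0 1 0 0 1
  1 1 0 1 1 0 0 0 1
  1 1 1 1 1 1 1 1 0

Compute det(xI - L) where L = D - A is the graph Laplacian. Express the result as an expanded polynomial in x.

x^9 - 48x^8 + 989x^7 - 11404x^6 + 80323x^5 - 353052x^4 + 943373x^3 - 1397764x^2 + 877806x

Each diagonal entry of L is the vertex degree and each off-diagonal entry is -1 where an edge is present, 0 otherwise; in the order [a, b, c, d, e, f, g, h, i] the diagonal is [6, 5, 5, 7, 3, 6, 3, 5, 8]. L has integer entries, so p(x) = det(xI - L) has integer coefficients. Expanding the determinant yields x^9 - 48x^8 + 989x^7 - 11404x^6 + 80323x^5 - 353052x^4 + 943373x^3 - 1397764x^2 + 877806x. The constant term is 0 because L is singular (the all-ones vector lies in its kernel).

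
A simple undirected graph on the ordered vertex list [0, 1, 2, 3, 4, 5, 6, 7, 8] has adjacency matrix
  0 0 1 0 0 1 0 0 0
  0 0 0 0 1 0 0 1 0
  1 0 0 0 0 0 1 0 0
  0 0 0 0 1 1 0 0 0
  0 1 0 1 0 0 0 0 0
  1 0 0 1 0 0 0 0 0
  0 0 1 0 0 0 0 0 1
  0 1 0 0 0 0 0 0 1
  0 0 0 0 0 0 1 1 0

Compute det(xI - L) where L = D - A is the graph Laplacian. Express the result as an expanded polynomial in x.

x^9 - 18x^8 + 135x^7 - 546x^6 + 1287x^5 - 1782x^4 + 1386x^3 - 540x^2 + 81x

With the vertex order [0, 1, 2, 3, 4, 5, 6, 7, 8], the degrees are [2, 2, 2, 2, 2, 2, 2, 2, 2], giving D = diag(2, 2, 2, 2, 2, 2, 2, 2, 2) and L = D - A. L has integer entries, so p(x) = det(xI - L) has integer coefficients. Expanding the determinant yields x^9 - 18x^8 + 135x^7 - 546x^6 + 1287x^5 - 1782x^4 + 1386x^3 - 540x^2 + 81x. The constant term is 0 because L is singular (the all-ones vector lies in its kernel). The eigenvalues sum to 18, which equals trace(L) = 2|E|. By the matrix-tree theorem the graph has (1/9) * product of the nonzero eigenvalues = 9 spanning trees.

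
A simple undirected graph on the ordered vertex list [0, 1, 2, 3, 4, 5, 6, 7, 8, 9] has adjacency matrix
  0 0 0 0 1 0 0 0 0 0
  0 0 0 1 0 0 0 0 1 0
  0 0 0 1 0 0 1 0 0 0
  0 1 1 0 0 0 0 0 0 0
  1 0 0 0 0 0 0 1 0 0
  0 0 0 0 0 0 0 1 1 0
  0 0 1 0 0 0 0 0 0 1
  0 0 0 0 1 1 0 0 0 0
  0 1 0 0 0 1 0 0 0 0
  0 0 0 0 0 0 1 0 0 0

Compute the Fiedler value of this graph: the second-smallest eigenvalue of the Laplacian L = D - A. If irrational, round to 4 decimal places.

With the vertex order [0, 1, 2, 3, 4, 5, 6, 7, 8, 9], the degrees are [1, 2, 2, 2, 2, 2, 2, 2, 2, 1], giving D = diag(1, 2, 2, 2, 2, 2, 2, 2, 2, 1) and L = D - A. The smallest Laplacian eigenvalue is always 0. The next one, lambda_2 = 0.0979, measures how hard the graph is to disconnect: larger values mean better connectivity. The largest eigenvalue, 3.9021, is at most the vertex count 10. There is one zero in the spectrum, matching the 1 component.

0.0979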